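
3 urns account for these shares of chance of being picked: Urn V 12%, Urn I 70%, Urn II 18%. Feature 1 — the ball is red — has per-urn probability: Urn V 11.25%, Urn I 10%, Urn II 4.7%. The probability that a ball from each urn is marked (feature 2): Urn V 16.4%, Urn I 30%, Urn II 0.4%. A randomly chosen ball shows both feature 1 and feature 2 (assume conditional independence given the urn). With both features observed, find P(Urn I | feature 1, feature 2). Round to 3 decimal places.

0.903

Prior × likelihood for each hypothesis:
  Urn V: 0.12 × 0.1125 × 0.164 = 0.002214
  Urn I: 0.7 × 0.1 × 0.3 = 0.021
  Urn II: 0.18 × 0.047 × 0.004 = 0.00003384
Sum = 0.02324784.
P(Urn I | evidence) = 0.021 / 0.02324784 ≈ 0.903.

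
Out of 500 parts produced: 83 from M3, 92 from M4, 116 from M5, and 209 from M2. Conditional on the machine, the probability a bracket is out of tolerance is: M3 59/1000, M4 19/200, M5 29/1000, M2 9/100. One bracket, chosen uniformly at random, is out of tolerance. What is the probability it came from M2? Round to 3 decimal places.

Prior × likelihood for each hypothesis:
  M3: 0.166 × 0.059 = 0.009794
  M4: 0.184 × 0.095 = 0.01748
  M5: 0.232 × 0.029 = 0.006728
  M2: 0.418 × 0.09 = 0.03762
Normalizing constant = 0.071622.
P(M2 | evidence) = 0.03762 / 0.071622 ≈ 0.525.

0.525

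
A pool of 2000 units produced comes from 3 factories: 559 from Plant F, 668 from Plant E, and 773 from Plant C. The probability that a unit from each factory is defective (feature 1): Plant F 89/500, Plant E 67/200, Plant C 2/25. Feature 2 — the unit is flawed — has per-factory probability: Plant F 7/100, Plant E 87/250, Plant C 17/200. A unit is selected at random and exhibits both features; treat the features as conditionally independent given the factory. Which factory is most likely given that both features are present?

Plant E

By Bayes' rule, posterior ∝ prior × likelihood:
  Plant F: 0.2795 × 0.178 × 0.07 = 0.00348257
  Plant E: 0.334 × 0.335 × 0.348 = 0.03893772
  Plant C: 0.3865 × 0.08 × 0.085 = 0.0026282
Normalizing constant = 0.04504849.
Largest term belongs to Plant E, so Plant E is most probable.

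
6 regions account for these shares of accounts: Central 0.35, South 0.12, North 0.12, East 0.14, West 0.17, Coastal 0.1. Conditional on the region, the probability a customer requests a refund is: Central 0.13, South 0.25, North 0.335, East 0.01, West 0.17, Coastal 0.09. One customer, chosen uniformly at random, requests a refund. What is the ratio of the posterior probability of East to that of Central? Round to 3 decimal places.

Prior × likelihood for each hypothesis:
  Central: 0.35 × 0.13 = 0.0455
  South: 0.12 × 0.25 = 0.03
  North: 0.12 × 0.335 = 0.0402
  East: 0.14 × 0.01 = 0.0014
  West: 0.17 × 0.17 = 0.0289
  Coastal: 0.1 × 0.09 = 0.009
Normalizing constant = 0.155.
The ratio is 0.0014 / 0.0455 (the normalizer cancels) = 0.031.

0.031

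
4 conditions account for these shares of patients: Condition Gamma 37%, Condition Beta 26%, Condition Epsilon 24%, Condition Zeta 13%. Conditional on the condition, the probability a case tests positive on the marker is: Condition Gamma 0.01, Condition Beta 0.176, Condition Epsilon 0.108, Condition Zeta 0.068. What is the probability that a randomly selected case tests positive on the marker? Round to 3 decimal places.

Compute prior × likelihood for every hypothesis:
  Condition Gamma: 0.37 × 0.01 = 0.0037
  Condition Beta: 0.26 × 0.176 = 0.04576
  Condition Epsilon: 0.24 × 0.108 = 0.02592
  Condition Zeta: 0.13 × 0.068 = 0.00884
P(marker-positive) = 0.0037 + 0.04576 + 0.02592 + 0.00884 = 0.08422 → 0.084.

0.084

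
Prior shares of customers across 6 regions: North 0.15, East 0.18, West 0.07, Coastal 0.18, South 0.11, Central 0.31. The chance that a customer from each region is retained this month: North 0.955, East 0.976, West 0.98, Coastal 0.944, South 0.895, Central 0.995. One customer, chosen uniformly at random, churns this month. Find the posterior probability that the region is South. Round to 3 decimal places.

Taking complements, P(churn | each) = North 0.045, East 0.024, West 0.02, Coastal 0.056, South 0.105, Central 0.005.
Compute prior × likelihood for every hypothesis:
  North: 0.15 × 0.045 = 0.00675
  East: 0.18 × 0.024 = 0.00432
  West: 0.07 × 0.02 = 0.0014
  Coastal: 0.18 × 0.056 = 0.01008
  South: 0.11 × 0.105 = 0.01155
  Central: 0.31 × 0.005 = 0.00155
Sum = 0.03565.
P(South | evidence) = 0.01155 / 0.03565 ≈ 0.324.

0.324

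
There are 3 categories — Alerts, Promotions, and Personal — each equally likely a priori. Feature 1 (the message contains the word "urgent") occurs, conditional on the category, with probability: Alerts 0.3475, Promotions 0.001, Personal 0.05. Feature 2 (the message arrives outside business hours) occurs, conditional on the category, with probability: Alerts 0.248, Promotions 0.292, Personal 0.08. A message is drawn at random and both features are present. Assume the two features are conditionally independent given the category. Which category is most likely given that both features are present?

Alerts

Since the prior is uniform, the posterior is proportional to the likelihood:
  Alerts: 0.3475 × 0.248 = 0.08618
  Promotions: 0.001 × 0.292 = 0.000292
  Personal: 0.05 × 0.08 = 0.004
Normalizing constant = 0.090472.
Largest term belongs to Alerts, so Alerts is most probable.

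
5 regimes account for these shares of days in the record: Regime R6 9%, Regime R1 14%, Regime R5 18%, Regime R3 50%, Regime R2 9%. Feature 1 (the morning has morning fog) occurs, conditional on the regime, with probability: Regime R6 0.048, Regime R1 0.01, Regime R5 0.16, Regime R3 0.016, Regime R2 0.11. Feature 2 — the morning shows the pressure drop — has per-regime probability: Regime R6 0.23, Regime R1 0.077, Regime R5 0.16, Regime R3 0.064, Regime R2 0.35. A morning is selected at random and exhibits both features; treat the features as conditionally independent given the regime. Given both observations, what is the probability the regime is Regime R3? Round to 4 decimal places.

0.0529

By Bayes' rule, posterior ∝ prior × likelihood:
  Regime R6: 0.09 × 0.048 × 0.23 = 0.0009936
  Regime R1: 0.14 × 0.01 × 0.077 = 0.0001078
  Regime R5: 0.18 × 0.16 × 0.16 = 0.004608
  Regime R3: 0.5 × 0.016 × 0.064 = 0.000512
  Regime R2: 0.09 × 0.11 × 0.35 = 0.003465
Total = 0.0096864.
P(Regime R3 | evidence) = 0.000512 / 0.0096864 ≈ 0.0529.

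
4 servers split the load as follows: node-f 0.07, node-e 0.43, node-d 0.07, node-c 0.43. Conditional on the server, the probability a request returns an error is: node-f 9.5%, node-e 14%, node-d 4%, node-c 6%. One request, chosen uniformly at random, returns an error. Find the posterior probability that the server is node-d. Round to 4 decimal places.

0.0293

Prior × likelihood for each hypothesis:
  node-f: 0.07 × 0.095 = 0.00665
  node-e: 0.43 × 0.14 = 0.0602
  node-d: 0.07 × 0.04 = 0.0028
  node-c: 0.43 × 0.06 = 0.0258
Normalizing constant = 0.09545.
P(node-d | evidence) = 0.0028 / 0.09545 ≈ 0.0293.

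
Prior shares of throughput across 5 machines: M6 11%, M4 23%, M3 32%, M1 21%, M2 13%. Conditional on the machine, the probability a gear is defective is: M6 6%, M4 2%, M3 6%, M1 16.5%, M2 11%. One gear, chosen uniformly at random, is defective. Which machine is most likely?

M1

Unnormalized posteriors (prior × likelihood):
  M6: 0.11 × 0.06 = 0.0066
  M4: 0.23 × 0.02 = 0.0046
  M3: 0.32 × 0.06 = 0.0192
  M1: 0.21 × 0.165 = 0.03465
  M2: 0.13 × 0.11 = 0.0143
Total = 0.07935.
Largest term belongs to M1, so M1 is most probable.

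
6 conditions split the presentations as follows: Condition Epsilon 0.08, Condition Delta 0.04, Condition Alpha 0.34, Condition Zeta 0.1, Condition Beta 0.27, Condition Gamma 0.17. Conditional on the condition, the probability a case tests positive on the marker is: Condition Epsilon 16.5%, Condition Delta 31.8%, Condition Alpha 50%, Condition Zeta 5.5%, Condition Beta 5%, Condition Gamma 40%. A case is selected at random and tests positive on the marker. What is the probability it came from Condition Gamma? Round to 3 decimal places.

Prior × likelihood for each hypothesis:
  Condition Epsilon: 0.08 × 0.165 = 0.0132
  Condition Delta: 0.04 × 0.318 = 0.01272
  Condition Alpha: 0.34 × 0.5 = 0.17
  Condition Zeta: 0.1 × 0.055 = 0.0055
  Condition Beta: 0.27 × 0.05 = 0.0135
  Condition Gamma: 0.17 × 0.4 = 0.068
Total = 0.28292.
P(Condition Gamma | evidence) = 0.068 / 0.28292 ≈ 0.240.

0.240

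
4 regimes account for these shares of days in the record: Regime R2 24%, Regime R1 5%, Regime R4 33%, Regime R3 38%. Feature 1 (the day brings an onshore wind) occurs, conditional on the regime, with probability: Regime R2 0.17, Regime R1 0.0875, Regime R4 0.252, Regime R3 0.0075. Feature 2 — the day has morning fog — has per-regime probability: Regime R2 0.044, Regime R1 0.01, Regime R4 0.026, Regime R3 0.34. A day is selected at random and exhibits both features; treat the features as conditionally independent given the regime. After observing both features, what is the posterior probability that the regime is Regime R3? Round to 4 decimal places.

Prior × likelihood for each hypothesis:
  Regime R2: 0.24 × 0.17 × 0.044 = 0.0017952
  Regime R1: 0.05 × 0.0875 × 0.01 = 0.00004375
  Regime R4: 0.33 × 0.252 × 0.026 = 0.00216216
  Regime R3: 0.38 × 0.0075 × 0.34 = 0.000969
Sum = 0.00497011.
P(Regime R3 | evidence) = 0.000969 / 0.00497011 ≈ 0.1950.

0.1950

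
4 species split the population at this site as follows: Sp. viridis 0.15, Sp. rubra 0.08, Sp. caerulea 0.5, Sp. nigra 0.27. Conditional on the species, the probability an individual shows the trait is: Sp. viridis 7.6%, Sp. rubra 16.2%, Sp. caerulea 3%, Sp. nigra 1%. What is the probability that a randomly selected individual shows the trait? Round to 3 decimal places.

Unnormalized posteriors (prior × likelihood):
  Sp. viridis: 0.15 × 0.076 = 0.0114
  Sp. rubra: 0.08 × 0.162 = 0.01296
  Sp. caerulea: 0.5 × 0.03 = 0.015
  Sp. nigra: 0.27 × 0.01 = 0.0027
P(trait) = 0.0114 + 0.01296 + 0.015 + 0.0027 = 0.04206 → 0.042.

0.042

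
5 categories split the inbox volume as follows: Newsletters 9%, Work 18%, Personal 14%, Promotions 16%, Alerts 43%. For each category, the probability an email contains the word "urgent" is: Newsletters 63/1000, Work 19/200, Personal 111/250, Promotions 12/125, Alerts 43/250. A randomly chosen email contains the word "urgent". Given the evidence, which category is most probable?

By Bayes' rule, posterior ∝ prior × likelihood:
  Newsletters: 0.09 × 0.063 = 0.00567
  Work: 0.18 × 0.095 = 0.0171
  Personal: 0.14 × 0.444 = 0.06216
  Promotions: 0.16 × 0.096 = 0.01536
  Alerts: 0.43 × 0.172 = 0.07396
Normalizing constant = 0.17425.
Largest term belongs to Alerts, so Alerts is most probable.

Alerts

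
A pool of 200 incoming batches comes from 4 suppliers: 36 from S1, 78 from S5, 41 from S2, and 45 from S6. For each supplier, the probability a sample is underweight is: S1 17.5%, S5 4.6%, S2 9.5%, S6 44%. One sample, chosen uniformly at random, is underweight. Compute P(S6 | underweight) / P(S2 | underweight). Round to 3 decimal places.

5.083

Prior × likelihood for each hypothesis:
  S1: 0.18 × 0.175 = 0.0315
  S5: 0.39 × 0.046 = 0.01794
  S2: 0.205 × 0.095 = 0.019475
  S6: 0.225 × 0.44 = 0.099
Total = 0.167915.
The ratio is 0.099 / 0.019475 (the normalizer cancels) = 5.083.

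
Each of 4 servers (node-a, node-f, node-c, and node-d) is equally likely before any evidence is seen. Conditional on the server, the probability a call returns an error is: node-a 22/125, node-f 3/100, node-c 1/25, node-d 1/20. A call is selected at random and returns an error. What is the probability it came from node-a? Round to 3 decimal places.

Since the prior is uniform, the posterior is proportional to the likelihood:
  node-a: 0.176
  node-f: 0.03
  node-c: 0.04
  node-d: 0.05
Normalizing constant = 0.296.
P(node-a | evidence) = 0.176 / 0.296 ≈ 0.595.

0.595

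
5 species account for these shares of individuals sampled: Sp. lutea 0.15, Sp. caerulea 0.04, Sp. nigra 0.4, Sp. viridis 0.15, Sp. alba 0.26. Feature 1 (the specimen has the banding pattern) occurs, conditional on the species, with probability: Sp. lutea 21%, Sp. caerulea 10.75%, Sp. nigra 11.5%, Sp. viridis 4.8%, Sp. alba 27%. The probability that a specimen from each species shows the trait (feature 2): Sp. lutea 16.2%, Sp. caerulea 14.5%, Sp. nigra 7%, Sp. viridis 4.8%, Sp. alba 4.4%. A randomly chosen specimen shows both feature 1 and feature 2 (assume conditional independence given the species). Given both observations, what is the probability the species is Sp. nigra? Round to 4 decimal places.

0.2601

Unnormalized posteriors (prior × likelihood):
  Sp. lutea: 0.15 × 0.21 × 0.162 = 0.005103
  Sp. caerulea: 0.04 × 0.1075 × 0.145 = 0.0006235
  Sp. nigra: 0.4 × 0.115 × 0.07 = 0.00322
  Sp. viridis: 0.15 × 0.048 × 0.048 = 0.0003456
  Sp. alba: 0.26 × 0.27 × 0.044 = 0.0030888
Sum = 0.0123809.
P(Sp. nigra | evidence) = 0.00322 / 0.0123809 ≈ 0.2601.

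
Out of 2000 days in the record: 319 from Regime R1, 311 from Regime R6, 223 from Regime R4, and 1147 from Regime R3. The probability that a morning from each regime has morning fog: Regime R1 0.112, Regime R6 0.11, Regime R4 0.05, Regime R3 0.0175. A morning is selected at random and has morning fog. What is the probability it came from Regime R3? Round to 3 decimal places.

0.198

Prior × likelihood for each hypothesis:
  Regime R1: 0.1595 × 0.112 = 0.017864
  Regime R6: 0.1555 × 0.11 = 0.017105
  Regime R4: 0.1115 × 0.05 = 0.005575
  Regime R3: 0.5735 × 0.0175 = 0.01003625
Normalizing constant = 0.05058025.
P(Regime R3 | evidence) = 0.01003625 / 0.05058025 ≈ 0.198.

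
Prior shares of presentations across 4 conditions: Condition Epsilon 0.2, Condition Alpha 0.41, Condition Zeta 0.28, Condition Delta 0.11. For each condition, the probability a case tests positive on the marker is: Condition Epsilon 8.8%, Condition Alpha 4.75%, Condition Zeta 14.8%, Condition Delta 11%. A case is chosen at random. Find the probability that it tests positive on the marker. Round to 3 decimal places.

Unnormalized posteriors (prior × likelihood):
  Condition Epsilon: 0.2 × 0.088 = 0.0176
  Condition Alpha: 0.41 × 0.0475 = 0.019475
  Condition Zeta: 0.28 × 0.148 = 0.04144
  Condition Delta: 0.11 × 0.11 = 0.0121
P(marker-positive) = 0.0176 + 0.019475 + 0.04144 + 0.0121 = 0.090615 → 0.091.

0.091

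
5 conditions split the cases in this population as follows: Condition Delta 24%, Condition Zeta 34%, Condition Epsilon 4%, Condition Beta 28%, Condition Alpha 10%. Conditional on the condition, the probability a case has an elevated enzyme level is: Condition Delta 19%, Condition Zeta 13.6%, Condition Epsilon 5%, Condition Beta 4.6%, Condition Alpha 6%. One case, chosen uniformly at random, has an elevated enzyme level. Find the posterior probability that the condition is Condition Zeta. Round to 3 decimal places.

Unnormalized posteriors (prior × likelihood):
  Condition Delta: 0.24 × 0.19 = 0.0456
  Condition Zeta: 0.34 × 0.136 = 0.04624
  Condition Epsilon: 0.04 × 0.05 = 0.002
  Condition Beta: 0.28 × 0.046 = 0.01288
  Condition Alpha: 0.1 × 0.06 = 0.006
Sum = 0.11272.
P(Condition Zeta | evidence) = 0.04624 / 0.11272 ≈ 0.410.

0.410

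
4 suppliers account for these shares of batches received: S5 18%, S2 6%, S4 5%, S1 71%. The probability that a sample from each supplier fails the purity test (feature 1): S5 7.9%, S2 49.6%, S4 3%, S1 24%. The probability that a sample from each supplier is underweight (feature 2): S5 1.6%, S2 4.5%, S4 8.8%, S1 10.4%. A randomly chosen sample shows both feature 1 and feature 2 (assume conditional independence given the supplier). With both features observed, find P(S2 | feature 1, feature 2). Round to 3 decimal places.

Unnormalized posteriors (prior × likelihood):
  S5: 0.18 × 0.079 × 0.016 = 0.00022752
  S2: 0.06 × 0.496 × 0.045 = 0.0013392
  S4: 0.05 × 0.03 × 0.088 = 0.000132
  S1: 0.71 × 0.24 × 0.104 = 0.0177216
Total = 0.01942032.
P(S2 | evidence) = 0.0013392 / 0.01942032 ≈ 0.069.

0.069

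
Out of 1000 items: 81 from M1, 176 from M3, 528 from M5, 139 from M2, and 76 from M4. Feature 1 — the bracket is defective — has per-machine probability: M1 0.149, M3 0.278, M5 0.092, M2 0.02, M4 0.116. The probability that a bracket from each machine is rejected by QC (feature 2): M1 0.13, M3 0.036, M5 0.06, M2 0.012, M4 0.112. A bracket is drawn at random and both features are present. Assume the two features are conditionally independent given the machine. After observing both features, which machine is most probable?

Prior × likelihood for each hypothesis:
  M1: 0.081 × 0.149 × 0.13 = 0.00156897
  M3: 0.176 × 0.278 × 0.036 = 0.001761408
  M5: 0.528 × 0.092 × 0.06 = 0.00291456
  M2: 0.139 × 0.02 × 0.012 = 0.00003336
  M4: 0.076 × 0.116 × 0.112 = 0.000987392
Sum = 0.00726569.
Largest term belongs to M5, so M5 is most probable.

M5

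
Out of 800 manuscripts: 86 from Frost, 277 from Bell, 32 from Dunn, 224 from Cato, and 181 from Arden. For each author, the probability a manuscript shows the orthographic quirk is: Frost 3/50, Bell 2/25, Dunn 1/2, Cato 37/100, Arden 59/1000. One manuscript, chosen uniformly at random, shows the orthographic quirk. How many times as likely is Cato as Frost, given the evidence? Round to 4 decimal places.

16.0620

By Bayes' rule, posterior ∝ prior × likelihood:
  Frost: 0.1075 × 0.06 = 0.00645
  Bell: 0.34625 × 0.08 = 0.0277
  Dunn: 0.04 × 0.5 = 0.02
  Cato: 0.28 × 0.37 = 0.1036
  Arden: 0.22625 × 0.059 = 0.01334875
Sum = 0.17109875.
The ratio is 0.1036 / 0.00645 (the normalizer cancels) = 16.0620.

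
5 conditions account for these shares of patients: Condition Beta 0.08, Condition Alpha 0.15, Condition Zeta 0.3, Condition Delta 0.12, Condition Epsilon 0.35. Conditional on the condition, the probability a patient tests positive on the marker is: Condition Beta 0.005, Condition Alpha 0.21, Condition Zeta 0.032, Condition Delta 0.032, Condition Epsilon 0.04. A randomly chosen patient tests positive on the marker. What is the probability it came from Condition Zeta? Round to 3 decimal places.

Prior × likelihood for each hypothesis:
  Condition Beta: 0.08 × 0.005 = 0.0004
  Condition Alpha: 0.15 × 0.21 = 0.0315
  Condition Zeta: 0.3 × 0.032 = 0.0096
  Condition Delta: 0.12 × 0.032 = 0.00384
  Condition Epsilon: 0.35 × 0.04 = 0.014
Normalizing constant = 0.05934.
P(Condition Zeta | evidence) = 0.0096 / 0.05934 ≈ 0.162.

0.162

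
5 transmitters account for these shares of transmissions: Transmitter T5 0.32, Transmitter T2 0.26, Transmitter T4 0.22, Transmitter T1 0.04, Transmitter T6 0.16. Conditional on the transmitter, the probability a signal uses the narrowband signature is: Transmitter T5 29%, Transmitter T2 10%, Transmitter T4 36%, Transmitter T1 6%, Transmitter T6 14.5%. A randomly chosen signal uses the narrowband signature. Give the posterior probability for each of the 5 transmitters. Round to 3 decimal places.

Transmitter T5 0.415, Transmitter T2 0.116, Transmitter T4 0.354, Transmitter T1 0.011, Transmitter T6 0.104

Unnormalized posteriors (prior × likelihood):
  Transmitter T5: 0.32 × 0.29 = 0.0928
  Transmitter T2: 0.26 × 0.1 = 0.026
  Transmitter T4: 0.22 × 0.36 = 0.0792
  Transmitter T1: 0.04 × 0.06 = 0.0024
  Transmitter T6: 0.16 × 0.145 = 0.0232
Sum = 0.2236.
P(Transmitter T5 | narrowband) = 0.0928/0.2236 ≈ 0.415
P(Transmitter T2 | narrowband) = 0.026/0.2236 ≈ 0.116
P(Transmitter T4 | narrowband) = 0.0792/0.2236 ≈ 0.354
P(Transmitter T1 | narrowband) = 0.0024/0.2236 ≈ 0.011
P(Transmitter T6 | narrowband) = 0.0232/0.2236 ≈ 0.104
(Check: 0.415+0.116+0.354+0.011+0.104 = 1.000.)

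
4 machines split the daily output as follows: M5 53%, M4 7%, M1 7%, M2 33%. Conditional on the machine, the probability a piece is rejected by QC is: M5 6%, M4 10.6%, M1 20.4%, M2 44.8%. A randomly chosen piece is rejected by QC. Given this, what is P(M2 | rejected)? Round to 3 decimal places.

Prior × likelihood for each hypothesis:
  M5: 0.53 × 0.06 = 0.0318
  M4: 0.07 × 0.106 = 0.00742
  M1: 0.07 × 0.204 = 0.01428
  M2: 0.33 × 0.448 = 0.14784
Normalizing constant = 0.20134.
P(M2 | evidence) = 0.14784 / 0.20134 ≈ 0.734.

0.734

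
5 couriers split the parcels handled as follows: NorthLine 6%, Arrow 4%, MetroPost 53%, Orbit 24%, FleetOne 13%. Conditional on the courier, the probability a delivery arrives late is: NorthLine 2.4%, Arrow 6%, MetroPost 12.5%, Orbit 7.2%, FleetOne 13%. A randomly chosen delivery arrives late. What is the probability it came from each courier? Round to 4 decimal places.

NorthLine 0.0138, Arrow 0.0230, MetroPost 0.6354, Orbit 0.1657, FleetOne 0.1621

Compute prior × likelihood for every hypothesis:
  NorthLine: 0.06 × 0.024 = 0.00144
  Arrow: 0.04 × 0.06 = 0.0024
  MetroPost: 0.53 × 0.125 = 0.06625
  Orbit: 0.24 × 0.072 = 0.01728
  FleetOne: 0.13 × 0.13 = 0.0169
Total = 0.10427.
P(NorthLine | late) = 0.00144/0.10427 ≈ 0.0138
P(Arrow | late) = 0.0024/0.10427 ≈ 0.0230
P(MetroPost | late) = 0.06625/0.10427 ≈ 0.6354
P(Orbit | late) = 0.01728/0.10427 ≈ 0.1657
P(FleetOne | late) = 0.0169/0.10427 ≈ 0.1621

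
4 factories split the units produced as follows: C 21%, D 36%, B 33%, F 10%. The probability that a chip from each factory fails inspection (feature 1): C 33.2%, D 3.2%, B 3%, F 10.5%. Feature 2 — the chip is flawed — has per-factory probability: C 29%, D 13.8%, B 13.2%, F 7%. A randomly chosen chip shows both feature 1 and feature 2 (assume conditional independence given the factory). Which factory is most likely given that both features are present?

C

Prior × likelihood for each hypothesis:
  C: 0.21 × 0.332 × 0.29 = 0.0202188
  D: 0.36 × 0.032 × 0.138 = 0.00158976
  B: 0.33 × 0.03 × 0.132 = 0.0013068
  F: 0.1 × 0.105 × 0.07 = 0.000735
Normalizing constant = 0.02385036.
Largest term belongs to C, so C is most probable.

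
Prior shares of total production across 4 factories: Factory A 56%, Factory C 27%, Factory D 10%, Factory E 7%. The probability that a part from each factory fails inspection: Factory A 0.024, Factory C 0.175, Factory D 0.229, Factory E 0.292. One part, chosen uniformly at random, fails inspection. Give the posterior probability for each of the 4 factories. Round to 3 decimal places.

Factory A 0.129, Factory C 0.454, Factory D 0.220, Factory E 0.196

Unnormalized posteriors (prior × likelihood):
  Factory A: 0.56 × 0.024 = 0.01344
  Factory C: 0.27 × 0.175 = 0.04725
  Factory D: 0.1 × 0.229 = 0.0229
  Factory E: 0.07 × 0.292 = 0.02044
Sum = 0.10403.
P(Factory A | nonconforming) = 0.01344/0.10403 ≈ 0.129
P(Factory C | nonconforming) = 0.04725/0.10403 ≈ 0.454
P(Factory D | nonconforming) = 0.0229/0.10403 ≈ 0.220
P(Factory E | nonconforming) = 0.02044/0.10403 ≈ 0.196
(Check: 0.129+0.454+0.220+0.196 = 0.999.)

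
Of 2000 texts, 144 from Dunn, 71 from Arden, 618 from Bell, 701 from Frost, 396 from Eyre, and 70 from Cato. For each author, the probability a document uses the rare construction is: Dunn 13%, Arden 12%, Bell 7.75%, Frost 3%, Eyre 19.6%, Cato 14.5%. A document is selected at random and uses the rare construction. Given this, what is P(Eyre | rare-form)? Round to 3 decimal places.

0.422

By Bayes' rule, posterior ∝ prior × likelihood:
  Dunn: 0.072 × 0.13 = 0.00936
  Arden: 0.0355 × 0.12 = 0.00426
  Bell: 0.309 × 0.0775 = 0.0239475
  Frost: 0.3505 × 0.03 = 0.010515
  Eyre: 0.198 × 0.196 = 0.038808
  Cato: 0.035 × 0.145 = 0.005075
Total = 0.0919655.
P(Eyre | evidence) = 0.038808 / 0.0919655 ≈ 0.422.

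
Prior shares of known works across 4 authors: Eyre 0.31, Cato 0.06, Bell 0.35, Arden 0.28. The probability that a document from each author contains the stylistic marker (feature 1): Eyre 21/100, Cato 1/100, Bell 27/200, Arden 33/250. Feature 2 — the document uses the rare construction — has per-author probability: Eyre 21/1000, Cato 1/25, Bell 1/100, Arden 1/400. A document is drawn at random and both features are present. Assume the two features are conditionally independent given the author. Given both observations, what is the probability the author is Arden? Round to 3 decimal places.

0.047

Prior × likelihood for each hypothesis:
  Eyre: 0.31 × 0.21 × 0.021 = 0.0013671
  Cato: 0.06 × 0.01 × 0.04 = 0.000024
  Bell: 0.35 × 0.135 × 0.01 = 0.0004725
  Arden: 0.28 × 0.132 × 0.0025 = 0.0000924
Normalizing constant = 0.001956.
P(Arden | evidence) = 0.0000924 / 0.001956 ≈ 0.047.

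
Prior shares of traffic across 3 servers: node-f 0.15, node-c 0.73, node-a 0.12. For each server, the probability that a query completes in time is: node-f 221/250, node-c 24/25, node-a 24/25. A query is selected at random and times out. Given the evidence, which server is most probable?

Taking complements, P(timeout | each) = node-f 0.116, node-c 0.04, node-a 0.04.
By Bayes' rule, posterior ∝ prior × likelihood:
  node-f: 0.15 × 0.116 = 0.0174
  node-c: 0.73 × 0.04 = 0.0292
  node-a: 0.12 × 0.04 = 0.0048
Normalizing constant = 0.0514.
Largest term belongs to node-c, so node-c is most probable.

node-c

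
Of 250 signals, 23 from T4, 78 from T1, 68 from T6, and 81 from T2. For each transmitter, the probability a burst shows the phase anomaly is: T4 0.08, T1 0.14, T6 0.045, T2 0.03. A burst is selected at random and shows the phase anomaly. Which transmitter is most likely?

T1

Unnormalized posteriors (prior × likelihood):
  T4: 0.092 × 0.08 = 0.00736
  T1: 0.312 × 0.14 = 0.04368
  T6: 0.272 × 0.045 = 0.01224
  T2: 0.324 × 0.03 = 0.00972
Sum = 0.073.
Largest term belongs to T1, so T1 is most probable.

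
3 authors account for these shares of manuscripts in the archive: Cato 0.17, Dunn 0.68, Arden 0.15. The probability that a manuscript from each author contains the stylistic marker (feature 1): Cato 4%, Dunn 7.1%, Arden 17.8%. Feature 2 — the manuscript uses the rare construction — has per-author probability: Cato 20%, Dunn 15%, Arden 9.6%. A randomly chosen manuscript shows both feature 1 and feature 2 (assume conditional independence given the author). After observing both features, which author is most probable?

Unnormalized posteriors (prior × likelihood):
  Cato: 0.17 × 0.04 × 0.2 = 0.00136
  Dunn: 0.68 × 0.071 × 0.15 = 0.007242
  Arden: 0.15 × 0.178 × 0.096 = 0.0025632
Sum = 0.0111652.
Largest term belongs to Dunn, so Dunn is most probable.

Dunn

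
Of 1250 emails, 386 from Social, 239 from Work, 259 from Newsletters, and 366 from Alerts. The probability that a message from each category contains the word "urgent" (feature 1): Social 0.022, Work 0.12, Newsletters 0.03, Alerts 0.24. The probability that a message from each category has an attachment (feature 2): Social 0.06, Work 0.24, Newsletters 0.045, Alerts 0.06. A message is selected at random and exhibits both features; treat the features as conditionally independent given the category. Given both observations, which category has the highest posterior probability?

Work

Prior × likelihood for each hypothesis:
  Social: 0.3088 × 0.022 × 0.06 = 0.000407616
  Work: 0.1912 × 0.12 × 0.24 = 0.00550656
  Newsletters: 0.2072 × 0.03 × 0.045 = 0.00027972
  Alerts: 0.2928 × 0.24 × 0.06 = 0.00421632
Total = 0.010410216.
Largest term belongs to Work, so Work is most probable.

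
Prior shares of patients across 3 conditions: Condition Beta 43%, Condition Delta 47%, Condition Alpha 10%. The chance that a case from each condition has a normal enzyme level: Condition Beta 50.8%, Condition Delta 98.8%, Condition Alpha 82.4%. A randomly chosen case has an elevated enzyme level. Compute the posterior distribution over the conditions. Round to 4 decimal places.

Taking complements, P(elevated | each) = Condition Beta 0.492, Condition Delta 0.012, Condition Alpha 0.176.
By Bayes' rule, posterior ∝ prior × likelihood:
  Condition Beta: 0.43 × 0.492 = 0.21156
  Condition Delta: 0.47 × 0.012 = 0.00564
  Condition Alpha: 0.1 × 0.176 = 0.0176
Normalizing constant = 0.2348.
P(Condition Beta | elevated) = 0.21156/0.2348 ≈ 0.9010
P(Condition Delta | elevated) = 0.00564/0.2348 ≈ 0.0240
P(Condition Alpha | elevated) = 0.0176/0.2348 ≈ 0.0750

Condition Beta 0.9010, Condition Delta 0.0240, Condition Alpha 0.0750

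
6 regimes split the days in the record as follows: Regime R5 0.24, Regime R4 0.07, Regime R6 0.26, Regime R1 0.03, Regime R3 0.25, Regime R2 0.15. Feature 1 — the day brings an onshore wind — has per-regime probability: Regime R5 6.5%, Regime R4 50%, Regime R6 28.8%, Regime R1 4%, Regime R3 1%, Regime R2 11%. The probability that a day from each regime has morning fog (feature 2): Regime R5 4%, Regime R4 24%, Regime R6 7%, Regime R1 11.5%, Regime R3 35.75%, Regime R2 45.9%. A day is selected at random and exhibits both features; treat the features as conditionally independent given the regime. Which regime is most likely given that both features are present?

By Bayes' rule, posterior ∝ prior × likelihood:
  Regime R5: 0.24 × 0.065 × 0.04 = 0.000624
  Regime R4: 0.07 × 0.5 × 0.24 = 0.0084
  Regime R6: 0.26 × 0.288 × 0.07 = 0.0052416
  Regime R1: 0.03 × 0.04 × 0.115 = 0.000138
  Regime R3: 0.25 × 0.01 × 0.3575 = 0.00089375
  Regime R2: 0.15 × 0.11 × 0.459 = 0.0075735
Normalizing constant = 0.02287085.
Largest term belongs to Regime R4, so Regime R4 is most probable.

Regime R4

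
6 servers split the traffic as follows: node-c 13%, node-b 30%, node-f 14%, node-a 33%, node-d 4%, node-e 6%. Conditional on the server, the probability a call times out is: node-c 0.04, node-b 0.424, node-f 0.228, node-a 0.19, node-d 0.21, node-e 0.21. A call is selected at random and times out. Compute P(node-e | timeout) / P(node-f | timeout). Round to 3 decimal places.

By Bayes' rule, posterior ∝ prior × likelihood:
  node-c: 0.13 × 0.04 = 0.0052
  node-b: 0.3 × 0.424 = 0.1272
  node-f: 0.14 × 0.228 = 0.03192
  node-a: 0.33 × 0.19 = 0.0627
  node-d: 0.04 × 0.21 = 0.0084
  node-e: 0.06 × 0.21 = 0.0126
Normalizing constant = 0.24802.
The ratio is 0.0126 / 0.03192 (the normalizer cancels) = 0.395.

0.395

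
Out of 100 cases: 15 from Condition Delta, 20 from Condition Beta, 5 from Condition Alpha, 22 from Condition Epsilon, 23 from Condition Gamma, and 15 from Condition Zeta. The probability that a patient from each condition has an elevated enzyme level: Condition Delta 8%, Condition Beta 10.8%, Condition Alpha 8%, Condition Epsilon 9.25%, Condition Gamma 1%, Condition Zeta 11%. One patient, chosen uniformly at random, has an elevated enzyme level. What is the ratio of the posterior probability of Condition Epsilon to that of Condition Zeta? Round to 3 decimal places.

By Bayes' rule, posterior ∝ prior × likelihood:
  Condition Delta: 0.15 × 0.08 = 0.012
  Condition Beta: 0.2 × 0.108 = 0.0216
  Condition Alpha: 0.05 × 0.08 = 0.004
  Condition Epsilon: 0.22 × 0.0925 = 0.02035
  Condition Gamma: 0.23 × 0.01 = 0.0023
  Condition Zeta: 0.15 × 0.11 = 0.0165
Normalizing constant = 0.07675.
The ratio is 0.02035 / 0.0165 (the normalizer cancels) = 1.233.

1.233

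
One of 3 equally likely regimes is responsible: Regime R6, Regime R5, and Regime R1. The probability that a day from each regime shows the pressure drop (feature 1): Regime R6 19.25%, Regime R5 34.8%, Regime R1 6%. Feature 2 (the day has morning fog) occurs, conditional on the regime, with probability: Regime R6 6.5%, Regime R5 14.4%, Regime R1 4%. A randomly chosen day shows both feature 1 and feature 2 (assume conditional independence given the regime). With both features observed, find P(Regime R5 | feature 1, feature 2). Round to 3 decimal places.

0.771

With a uniform prior (1/3 each), posterior ∝ likelihood:
  Regime R6: 0.1925 × 0.065 = 0.0125125
  Regime R5: 0.348 × 0.144 = 0.050112
  Regime R1: 0.06 × 0.04 = 0.0024
Normalizing constant = 0.0650245.
P(Regime R5 | evidence) = 0.050112 / 0.0650245 ≈ 0.771.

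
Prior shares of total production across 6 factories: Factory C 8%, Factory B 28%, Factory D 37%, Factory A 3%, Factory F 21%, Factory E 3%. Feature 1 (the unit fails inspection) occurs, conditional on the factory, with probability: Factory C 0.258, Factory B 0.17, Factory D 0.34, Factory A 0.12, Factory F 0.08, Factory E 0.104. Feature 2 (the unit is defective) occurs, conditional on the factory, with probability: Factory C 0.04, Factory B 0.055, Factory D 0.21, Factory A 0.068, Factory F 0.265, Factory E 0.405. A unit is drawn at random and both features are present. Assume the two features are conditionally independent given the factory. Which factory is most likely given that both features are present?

Factory D

Compute prior × likelihood for every hypothesis:
  Factory C: 0.08 × 0.258 × 0.04 = 0.0008256
  Factory B: 0.28 × 0.17 × 0.055 = 0.002618
  Factory D: 0.37 × 0.34 × 0.21 = 0.026418
  Factory A: 0.03 × 0.12 × 0.068 = 0.0002448
  Factory F: 0.21 × 0.08 × 0.265 = 0.004452
  Factory E: 0.03 × 0.104 × 0.405 = 0.0012636
Total = 0.035822.
Largest term belongs to Factory D, so Factory D is most probable.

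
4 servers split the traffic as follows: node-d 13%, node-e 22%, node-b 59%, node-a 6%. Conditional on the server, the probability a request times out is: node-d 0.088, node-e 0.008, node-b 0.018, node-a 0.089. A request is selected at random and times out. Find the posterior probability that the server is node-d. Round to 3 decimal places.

0.392

By Bayes' rule, posterior ∝ prior × likelihood:
  node-d: 0.13 × 0.088 = 0.01144
  node-e: 0.22 × 0.008 = 0.00176
  node-b: 0.59 × 0.018 = 0.01062
  node-a: 0.06 × 0.089 = 0.00534
Normalizing constant = 0.02916.
P(node-d | evidence) = 0.01144 / 0.02916 ≈ 0.392.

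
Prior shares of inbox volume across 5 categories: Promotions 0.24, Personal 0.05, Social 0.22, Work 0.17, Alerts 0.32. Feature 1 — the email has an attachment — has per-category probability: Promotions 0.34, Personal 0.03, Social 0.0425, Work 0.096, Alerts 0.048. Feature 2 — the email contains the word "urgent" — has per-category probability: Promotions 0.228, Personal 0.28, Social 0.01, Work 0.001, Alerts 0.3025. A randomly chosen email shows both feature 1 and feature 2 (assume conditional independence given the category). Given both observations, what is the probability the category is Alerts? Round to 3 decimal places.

Unnormalized posteriors (prior × likelihood):
  Promotions: 0.24 × 0.34 × 0.228 = 0.0186048
  Personal: 0.05 × 0.03 × 0.28 = 0.00042
  Social: 0.22 × 0.0425 × 0.01 = 0.0000935
  Work: 0.17 × 0.096 × 0.001 = 0.00001632
  Alerts: 0.32 × 0.048 × 0.3025 = 0.0046464
Normalizing constant = 0.02378102.
P(Alerts | evidence) = 0.0046464 / 0.02378102 ≈ 0.195.

0.195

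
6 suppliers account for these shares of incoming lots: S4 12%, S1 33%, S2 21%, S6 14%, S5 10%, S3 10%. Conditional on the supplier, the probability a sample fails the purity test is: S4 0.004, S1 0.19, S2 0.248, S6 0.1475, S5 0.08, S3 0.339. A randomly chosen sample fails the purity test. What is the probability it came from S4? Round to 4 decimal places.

0.0027

Unnormalized posteriors (prior × likelihood):
  S4: 0.12 × 0.004 = 0.00048
  S1: 0.33 × 0.19 = 0.0627
  S2: 0.21 × 0.248 = 0.05208
  S6: 0.14 × 0.1475 = 0.02065
  S5: 0.1 × 0.08 = 0.008
  S3: 0.1 × 0.339 = 0.0339
Total = 0.17781.
P(S4 | evidence) = 0.00048 / 0.17781 ≈ 0.0027.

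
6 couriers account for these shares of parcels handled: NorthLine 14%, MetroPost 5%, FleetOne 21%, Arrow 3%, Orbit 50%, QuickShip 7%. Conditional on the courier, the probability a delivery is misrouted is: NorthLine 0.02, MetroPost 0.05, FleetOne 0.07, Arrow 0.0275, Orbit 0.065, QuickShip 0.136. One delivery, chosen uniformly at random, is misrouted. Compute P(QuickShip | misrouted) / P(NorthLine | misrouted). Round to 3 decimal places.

Unnormalized posteriors (prior × likelihood):
  NorthLine: 0.14 × 0.02 = 0.0028
  MetroPost: 0.05 × 0.05 = 0.0025
  FleetOne: 0.21 × 0.07 = 0.0147
  Arrow: 0.03 × 0.0275 = 0.000825
  Orbit: 0.5 × 0.065 = 0.0325
  QuickShip: 0.07 × 0.136 = 0.00952
Total = 0.062845.
The ratio is 0.00952 / 0.0028 (the normalizer cancels) = 3.400.

3.400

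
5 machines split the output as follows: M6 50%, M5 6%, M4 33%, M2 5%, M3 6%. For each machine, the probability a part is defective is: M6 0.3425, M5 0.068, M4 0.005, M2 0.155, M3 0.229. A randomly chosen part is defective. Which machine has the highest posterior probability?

Compute prior × likelihood for every hypothesis:
  M6: 0.5 × 0.3425 = 0.17125
  M5: 0.06 × 0.068 = 0.00408
  M4: 0.33 × 0.005 = 0.00165
  M2: 0.05 × 0.155 = 0.00775
  M3: 0.06 × 0.229 = 0.01374
Normalizing constant = 0.19847.
Largest term belongs to M6, so M6 is most probable.

M6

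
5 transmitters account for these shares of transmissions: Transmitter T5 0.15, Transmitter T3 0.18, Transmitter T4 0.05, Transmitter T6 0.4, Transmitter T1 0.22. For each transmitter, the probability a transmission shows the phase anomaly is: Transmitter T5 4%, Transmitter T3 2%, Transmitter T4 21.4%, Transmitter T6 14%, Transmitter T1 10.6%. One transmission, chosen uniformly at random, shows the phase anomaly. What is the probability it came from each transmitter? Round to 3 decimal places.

Compute prior × likelihood for every hypothesis:
  Transmitter T5: 0.15 × 0.04 = 0.006
  Transmitter T3: 0.18 × 0.02 = 0.0036
  Transmitter T4: 0.05 × 0.214 = 0.0107
  Transmitter T6: 0.4 × 0.14 = 0.056
  Transmitter T1: 0.22 × 0.106 = 0.02332
Total = 0.09962.
P(Transmitter T5 | anomaly) = 0.006/0.09962 ≈ 0.060
P(Transmitter T3 | anomaly) = 0.0036/0.09962 ≈ 0.036
P(Transmitter T4 | anomaly) = 0.0107/0.09962 ≈ 0.107
P(Transmitter T6 | anomaly) = 0.056/0.09962 ≈ 0.562
P(Transmitter T1 | anomaly) = 0.02332/0.09962 ≈ 0.234
(Check: 0.060+0.036+0.107+0.562+0.234 = 0.999.)

Transmitter T5 0.060, Transmitter T3 0.036, Transmitter T4 0.107, Transmitter T6 0.562, Transmitter T1 0.234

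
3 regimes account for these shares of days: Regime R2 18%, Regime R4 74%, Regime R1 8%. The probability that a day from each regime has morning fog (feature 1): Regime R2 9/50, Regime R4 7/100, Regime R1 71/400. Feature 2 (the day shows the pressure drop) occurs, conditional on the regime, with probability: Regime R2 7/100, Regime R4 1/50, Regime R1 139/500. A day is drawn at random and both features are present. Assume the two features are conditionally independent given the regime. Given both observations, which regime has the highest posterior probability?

Prior × likelihood for each hypothesis:
  Regime R2: 0.18 × 0.18 × 0.07 = 0.002268
  Regime R4: 0.74 × 0.07 × 0.02 = 0.001036
  Regime R1: 0.08 × 0.1775 × 0.278 = 0.0039476
Normalizing constant = 0.0072516.
Largest term belongs to Regime R1, so Regime R1 is most probable.

Regime R1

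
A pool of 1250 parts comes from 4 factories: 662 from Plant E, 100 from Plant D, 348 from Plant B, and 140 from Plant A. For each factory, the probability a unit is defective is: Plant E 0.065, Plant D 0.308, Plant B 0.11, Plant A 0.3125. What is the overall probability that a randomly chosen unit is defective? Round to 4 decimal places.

Unnormalized posteriors (prior × likelihood):
  Plant E: 0.5296 × 0.065 = 0.034424
  Plant D: 0.08 × 0.308 = 0.02464
  Plant B: 0.2784 × 0.11 = 0.030624
  Plant A: 0.112 × 0.3125 = 0.035
P(defective) = 0.034424 + 0.02464 + 0.030624 + 0.035 = 0.124688 → 0.1247.

0.1247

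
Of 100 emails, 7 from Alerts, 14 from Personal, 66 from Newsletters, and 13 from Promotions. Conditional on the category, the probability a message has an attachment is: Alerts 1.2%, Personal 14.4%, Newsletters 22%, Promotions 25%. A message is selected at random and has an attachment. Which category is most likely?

Newsletters

By Bayes' rule, posterior ∝ prior × likelihood:
  Alerts: 0.07 × 0.012 = 0.00084
  Personal: 0.14 × 0.144 = 0.02016
  Newsletters: 0.66 × 0.22 = 0.1452
  Promotions: 0.13 × 0.25 = 0.0325
Sum = 0.1987.
Largest term belongs to Newsletters, so Newsletters is most probable.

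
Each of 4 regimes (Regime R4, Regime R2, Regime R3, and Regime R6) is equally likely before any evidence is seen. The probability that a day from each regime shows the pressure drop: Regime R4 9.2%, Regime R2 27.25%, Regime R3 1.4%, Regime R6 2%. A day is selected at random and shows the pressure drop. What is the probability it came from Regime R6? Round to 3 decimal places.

0.050

Since the prior is uniform, the posterior is proportional to the likelihood:
  Regime R4: 0.092
  Regime R2: 0.2725
  Regime R3: 0.014
  Regime R6: 0.02
Normalizing constant = 0.3985.
P(Regime R6 | evidence) = 0.02 / 0.3985 ≈ 0.050.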